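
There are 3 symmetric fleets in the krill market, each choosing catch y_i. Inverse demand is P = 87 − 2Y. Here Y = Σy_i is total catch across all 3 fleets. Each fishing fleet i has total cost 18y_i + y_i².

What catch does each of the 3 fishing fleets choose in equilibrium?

6.9

A representative fishing fleet's profit is π_i = y_i(87 − 2Y) − 18y_i − y_i², with Y = y_i + Σ_{j≠i} y_j.
First-order condition: 69 − 6y_i − 2Σ_{j≠i} y_j = 0.
With identical fishing fleets, set every y_j = y: then 69 − 6y − 4y = 0, i.e. y = 69/10 = 6.9.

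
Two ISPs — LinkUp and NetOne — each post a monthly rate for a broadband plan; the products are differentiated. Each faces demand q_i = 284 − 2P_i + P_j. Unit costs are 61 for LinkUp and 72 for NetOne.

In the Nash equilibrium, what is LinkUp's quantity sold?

LinkUp's profit: π = (P_{LinkUp} − 61)(284 − 2P_{LinkUp} + P_{NetOne}).
∂π/∂P_{LinkUp} = 406 − 4P_{LinkUp} + P_{NetOne} = 0 ⇒ P_{LinkUp} = 101.5 + 0.25P_{NetOne}.
Similarly P_{NetOne} = 107 + 0.25P_{LinkUp}.
Plugging P_{NetOne} into LinkUp's best response: P_{LinkUp} = 101.5 + 0.25(107 + 0.25P_{LinkUp}) ⇒ 0.9375P_{LinkUp} = 128.25, so P_{LinkUp} = 136.8.
Then P_{NetOne} = 107 + 0.25·136.8 = 141.2.
q_{LinkUp} = 284 − 2·136.8 + 141.2 = 151.6.

151.6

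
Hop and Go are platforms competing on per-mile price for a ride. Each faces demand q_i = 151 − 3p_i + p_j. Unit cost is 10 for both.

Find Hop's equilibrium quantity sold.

78.6

Hop's profit: π = (p_{Hop} − 10)(151 − 3p_{Hop} + p_{Go}).
∂π/∂p_{Hop} = 181 − 6p_{Hop} + p_{Go} = 0 ⇒ p_{Hop} = 181/6 + (1/6)p_{Go}.
By symmetry p_{Go} = p_{Hop}; substituting into the reaction function, (5/6)p_{Hop} = 181/6 and p_{Hop} = 36.2.
q_{Hop} = 151 − 3·36.2 + 36.2 = 78.6.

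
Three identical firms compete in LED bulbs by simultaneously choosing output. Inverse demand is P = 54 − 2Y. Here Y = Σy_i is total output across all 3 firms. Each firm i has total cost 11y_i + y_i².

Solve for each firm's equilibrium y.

4.3

A representative firm's profit is π_i = y_i(54 − 2Y) − 11y_i − y_i², with Y = y_i + Σ_{j≠i} y_j.
First-order condition: 43 − 6y_i − 2Σ_{j≠i} y_j = 0.
Imposing symmetry (y_j = y for all j) turns Σ_{j≠i} y_j into 2y, so 43 = 10y and y = 4.3.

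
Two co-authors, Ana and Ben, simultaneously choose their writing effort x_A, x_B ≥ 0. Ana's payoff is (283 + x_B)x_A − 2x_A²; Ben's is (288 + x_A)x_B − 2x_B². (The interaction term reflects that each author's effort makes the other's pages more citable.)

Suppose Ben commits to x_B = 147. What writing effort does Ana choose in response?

107.5

Expanding Ana's payoff: 283x_A + x_Bx_A − 2x_A².
∂π/∂x_A = 283 + x_B − 4x_A = 0, so x_A = 70.75 + 0.25x_B.
At x_B = 147: x_A = 70.75 + 0.25·147 = 107.5.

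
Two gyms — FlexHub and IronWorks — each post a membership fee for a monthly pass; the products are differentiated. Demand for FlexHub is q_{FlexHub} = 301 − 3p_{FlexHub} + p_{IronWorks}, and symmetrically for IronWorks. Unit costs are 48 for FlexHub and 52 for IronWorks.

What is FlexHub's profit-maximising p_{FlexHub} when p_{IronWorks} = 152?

99.5

FlexHub's profit: π = (p_{FlexHub} − 48)(301 − 3p_{FlexHub} + p_{IronWorks}).
∂π/∂p_{FlexHub} = 445 − 6p_{FlexHub} + p_{IronWorks} = 0 ⇒ p_{FlexHub} = 445/6 + (1/6)p_{IronWorks}.
At p_{IronWorks} = 152: p_{FlexHub} = 445/6 + (1/6)·152 = 99.5.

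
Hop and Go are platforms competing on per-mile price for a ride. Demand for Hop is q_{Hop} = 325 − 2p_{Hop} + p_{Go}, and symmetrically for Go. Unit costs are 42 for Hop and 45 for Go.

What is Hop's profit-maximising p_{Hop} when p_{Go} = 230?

159.75

Hop's profit: π = (p_{Hop} − 42)(325 − 2p_{Hop} + p_{Go}).
∂π/∂p_{Hop} = 409 − 4p_{Hop} + p_{Go} = 0 ⇒ p_{Hop} = 102.25 + 0.25p_{Go}.
At p_{Go} = 230: p_{Hop} = 102.25 + 0.25·230 = 159.75.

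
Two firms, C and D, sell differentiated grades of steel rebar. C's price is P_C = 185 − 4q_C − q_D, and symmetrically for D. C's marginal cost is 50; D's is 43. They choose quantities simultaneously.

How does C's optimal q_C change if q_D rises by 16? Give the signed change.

Firm C's profit: π = q_C(185 − 4q_C − q_D) − 50q_C.
∂π/∂q_C = 135 − 8q_C − q_D = 0 ⇒ q_C = 16.875 − 0.125q_D.
The reaction-function slope is −0.125, so a 16-unit rise in q_D moves q_C by −0.125 × 16 = −2. C's best response falls — the actions are strategic substitutes.

-2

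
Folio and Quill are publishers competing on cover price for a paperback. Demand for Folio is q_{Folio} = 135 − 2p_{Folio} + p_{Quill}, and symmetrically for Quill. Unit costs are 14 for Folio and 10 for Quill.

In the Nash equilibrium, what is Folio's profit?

Folio's profit: π = (p_{Folio} − 14)(135 − 2p_{Folio} + p_{Quill}).
∂π/∂p_{Folio} = 163 − 4p_{Folio} + p_{Quill} = 0 ⇒ p_{Folio} = 40.75 + 0.25p_{Quill}.
Similarly p_{Quill} = 38.75 + 0.25p_{Folio}.
Substituting the second reaction function into the first: p_{Folio} = 40.75 + 0.25(38.75 + 0.25p_{Folio}), which gives 0.9375p_{Folio} = 50.4375 ⇒ p_{Folio} = 53.8.
Then p_{Quill} = 38.75 + 0.25·53.8 = 52.2.
q_{Folio} = 135 − 2·53.8 + 52.2 = 79.6.
Profit = (53.8 − 14)·79.6 = 3168.08.

3168.08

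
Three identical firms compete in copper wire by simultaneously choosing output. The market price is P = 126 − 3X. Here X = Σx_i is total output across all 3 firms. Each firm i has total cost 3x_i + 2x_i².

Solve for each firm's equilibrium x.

A representative firm's profit is π_i = x_i(126 − 3X) − 3x_i − 2x_i², with X = x_i + Σ_{j≠i} x_j.
First-order condition: 123 − 10x_i − 3Σ_{j≠i} x_j = 0.
Imposing symmetry (x_j = x for all j) turns Σ_{j≠i} x_j into 2x, so 123 = 16x and x = 7.6875.

7.6875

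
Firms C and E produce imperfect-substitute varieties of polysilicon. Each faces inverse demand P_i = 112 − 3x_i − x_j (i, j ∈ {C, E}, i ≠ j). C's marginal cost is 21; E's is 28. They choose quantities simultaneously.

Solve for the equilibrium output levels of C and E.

13.2, 11.8

Firm C's profit: π = x_C(112 − 3x_C − x_E) − 21x_C.
∂π/∂x_C = 91 − 6x_C − x_E = 0 ⇒ x_C = 91/6 − (1/6)x_E.
Similarly x_E = 14 − (1/6)x_C.
Substituting the second reaction function into the first: x_C = 91/6 − (1/6)(14 − (1/6)x_C), which gives (35/36)x_C = 77/6 ⇒ x_C = 13.2.
Then x_E = 14 − (1/6)·13.2 = 11.8.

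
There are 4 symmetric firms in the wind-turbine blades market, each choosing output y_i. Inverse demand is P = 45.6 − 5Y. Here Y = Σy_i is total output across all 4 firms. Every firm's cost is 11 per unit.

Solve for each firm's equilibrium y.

1.384

A representative firm's profit is π_i = y_i(45.6 − 5Y) − 11y_i, with Y = y_i + Σ_{j≠i} y_j.
First-order condition: 34.6 − 10y_i − 5Σ_{j≠i} y_j = 0.
With identical firms, set every y_j = y: then 34.6 − 10y − 15y = 0, i.e. y = 34.6/25 = 1.384.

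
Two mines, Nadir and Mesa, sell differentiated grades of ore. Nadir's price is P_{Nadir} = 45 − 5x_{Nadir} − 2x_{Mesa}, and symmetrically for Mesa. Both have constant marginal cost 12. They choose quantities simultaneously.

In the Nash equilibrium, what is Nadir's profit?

Mine Nadir's profit: π = x_{Nadir}(45 − 5x_{Nadir} − 2x_{Mesa}) − 12x_{Nadir}.
∂π/∂x_{Nadir} = 33 − 10x_{Nadir} − 2x_{Mesa} = 0 ⇒ x_{Nadir} = 3.3 − 0.2x_{Mesa}.
By symmetry x_{Mesa} = x_{Nadir}; substituting into the reaction function, 1.2x_{Nadir} = 3.3 and x_{Nadir} = 2.75.
P_{Nadir} = 45 − 5·2.75 − 2·2.75 = 25.75.
Profit = (25.75 − 12)·2.75 = 37.8125.

37.8125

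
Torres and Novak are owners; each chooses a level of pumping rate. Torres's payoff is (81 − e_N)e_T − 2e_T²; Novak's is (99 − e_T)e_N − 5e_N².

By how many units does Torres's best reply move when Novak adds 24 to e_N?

Expanding Torres's payoff: 81e_T − e_Ne_T − 2e_T².
∂π/∂e_T = 81 − e_N − 4e_T = 0, so e_T = 20.25 − 0.25e_N.
The reaction-function slope is −0.25, so a 24-unit rise in e_N moves e_T by −0.25 × 24 = −6. Torres's best response falls — the actions are strategic substitutes.

-6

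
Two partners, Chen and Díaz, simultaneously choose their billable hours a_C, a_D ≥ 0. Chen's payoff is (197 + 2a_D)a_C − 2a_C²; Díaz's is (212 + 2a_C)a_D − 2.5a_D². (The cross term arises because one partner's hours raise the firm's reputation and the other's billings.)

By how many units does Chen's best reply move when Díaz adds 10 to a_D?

Expanding Chen's payoff: 197a_C + 2a_Da_C − 2a_C².
∂π/∂a_C = 197 + 2a_D − 4a_C = 0, so a_C = 49.25 + 0.5a_D.
The reaction-function slope is 0.5, so a 10-unit rise in a_D moves a_C by 0.5 × 10 = 5. Chen's best response rises — the actions are strategic complements.

5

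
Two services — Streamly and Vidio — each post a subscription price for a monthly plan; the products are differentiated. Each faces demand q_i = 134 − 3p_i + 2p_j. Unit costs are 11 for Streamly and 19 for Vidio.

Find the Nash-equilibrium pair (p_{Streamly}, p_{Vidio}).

43.25, 46.25

Streamly's profit: π = (p_{Streamly} − 11)(134 − 3p_{Streamly} + 2p_{Vidio}).
∂π/∂p_{Streamly} = 167 − 6p_{Streamly} + 2p_{Vidio} = 0 ⇒ p_{Streamly} = 167/6 + (1/3)p_{Vidio}.
Similarly p_{Vidio} = 191/6 + (1/3)p_{Streamly}.
Substituting the second reaction function into the first: p_{Streamly} = 167/6 + (1/3)(191/6 + (1/3)p_{Streamly}), which gives (8/9)p_{Streamly} = 346/9 ⇒ p_{Streamly} = 43.25.
Then p_{Vidio} = 191/6 + (1/3)·43.25 = 46.25.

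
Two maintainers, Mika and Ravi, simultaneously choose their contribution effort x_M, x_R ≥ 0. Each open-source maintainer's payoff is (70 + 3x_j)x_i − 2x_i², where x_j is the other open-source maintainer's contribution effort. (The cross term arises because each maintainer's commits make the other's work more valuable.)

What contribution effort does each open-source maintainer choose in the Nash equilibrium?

Mika's payoff is (70 + 3x_R)x_M − 2x_M².
∂π/∂x_M = 70 + 3x_R − 4x_M = 0, so x_M = 17.5 + 0.75x_R.
By symmetry x_R = x_M; substituting into the reaction function, 0.25x_M = 17.5 and x_M = 70.

70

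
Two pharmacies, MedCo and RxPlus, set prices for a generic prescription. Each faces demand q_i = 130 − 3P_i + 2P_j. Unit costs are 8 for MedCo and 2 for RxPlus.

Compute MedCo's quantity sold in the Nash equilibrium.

MedCo's profit: π = (P_{MedCo} − 8)(130 − 3P_{MedCo} + 2P_{RxPlus}).
∂π/∂P_{MedCo} = 154 − 6P_{MedCo} + 2P_{RxPlus} = 0 ⇒ P_{MedCo} = 77/3 + (1/3)P_{RxPlus}.
Similarly P_{RxPlus} = 68/3 + (1/3)P_{MedCo}.
Plugging P_{RxPlus} into MedCo's best response: P_{MedCo} = 77/3 + (1/3)(68/3 + (1/3)P_{MedCo}) ⇒ (8/9)P_{MedCo} = 299/9, so P_{MedCo} = 37.375.
Then P_{RxPlus} = 68/3 + (1/3)·37.375 = 35.125.
q_{MedCo} = 130 − 3·37.375 + 2·35.125 = 88.125.

88.125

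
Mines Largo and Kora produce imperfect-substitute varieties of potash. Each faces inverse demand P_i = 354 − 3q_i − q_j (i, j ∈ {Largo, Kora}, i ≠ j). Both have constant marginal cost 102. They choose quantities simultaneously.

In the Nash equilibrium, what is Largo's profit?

Mine Largo's profit: π = q_{Largo}(354 − 3q_{Largo} − q_{Kora}) − 102q_{Largo}.
∂π/∂q_{Largo} = 252 − 6q_{Largo} − q_{Kora} = 0 ⇒ q_{Largo} = 42 − (1/6)q_{Kora}.
Setting q_{Largo} = q_{Kora} in the reaction function: q_{Largo} = 42 − (1/6)q_{Largo}, so q_{Largo} = 42 / (7/6) = 36.
P_{Largo} = 354 − 3·36 − 36 = 210.
Profit = (210 − 102)·36 = 3888.

3888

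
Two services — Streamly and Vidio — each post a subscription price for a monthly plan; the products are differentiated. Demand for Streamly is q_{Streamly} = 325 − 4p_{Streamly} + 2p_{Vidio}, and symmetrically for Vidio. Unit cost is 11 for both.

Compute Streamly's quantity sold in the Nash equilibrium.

Streamly's profit: π = (p_{Streamly} − 11)(325 − 4p_{Streamly} + 2p_{Vidio}).
∂π/∂p_{Streamly} = 369 − 8p_{Streamly} + 2p_{Vidio} = 0 ⇒ p_{Streamly} = 46.125 + 0.25p_{Vidio}.
By symmetry p_{Vidio} = p_{Streamly}; substituting into the reaction function, 0.75p_{Streamly} = 46.125 and p_{Streamly} = 61.5.
q_{Streamly} = 325 − 4·61.5 + 2·61.5 = 202.

202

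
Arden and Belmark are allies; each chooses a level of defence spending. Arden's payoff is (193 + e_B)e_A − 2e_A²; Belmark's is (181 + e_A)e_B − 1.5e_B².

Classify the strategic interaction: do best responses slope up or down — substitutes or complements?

strategic complements

Expanding Arden's payoff: 193e_A + e_Be_A − 2e_A².
∂π/∂e_A = 193 + e_B − 4e_A = 0, so e_A = 48.25 + 0.25e_B.
The best-response slope de_A/de_B = 0.25 > 0: the reaction function is upward-sloping, so the choices are strategic complements.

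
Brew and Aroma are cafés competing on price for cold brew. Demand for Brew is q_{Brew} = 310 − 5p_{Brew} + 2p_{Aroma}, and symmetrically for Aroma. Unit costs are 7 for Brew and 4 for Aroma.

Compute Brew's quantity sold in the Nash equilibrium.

179.0625

Brew's profit: π = (p_{Brew} − 7)(310 − 5p_{Brew} + 2p_{Aroma}).
∂π/∂p_{Brew} = 345 − 10p_{Brew} + 2p_{Aroma} = 0 ⇒ p_{Brew} = 34.5 + 0.2p_{Aroma}.
Similarly p_{Aroma} = 33 + 0.2p_{Brew}.
Substituting the second reaction function into the first: p_{Brew} = 34.5 + 0.2(33 + 0.2p_{Brew}), which gives 0.96p_{Brew} = 41.1 ⇒ p_{Brew} = 42.8125.
Then p_{Aroma} = 33 + 0.2·42.8125 = 41.5625.
q_{Brew} = 310 − 5·42.8125 + 2·41.5625 = 179.0625.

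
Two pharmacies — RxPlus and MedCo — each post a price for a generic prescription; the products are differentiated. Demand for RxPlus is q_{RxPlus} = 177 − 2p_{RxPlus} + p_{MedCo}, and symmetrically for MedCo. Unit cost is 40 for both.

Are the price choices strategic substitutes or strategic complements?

strategic complements

RxPlus's profit: π = (p_{RxPlus} − 40)(177 − 2p_{RxPlus} + p_{MedCo}).
∂π/∂p_{RxPlus} = 257 − 4p_{RxPlus} + p_{MedCo} = 0 ⇒ p_{RxPlus} = 64.25 + 0.25p_{MedCo}.
The best-response slope dp_{RxPlus}/dp_{MedCo} = 0.25 > 0: the reaction function is upward-sloping, so the choices are strategic complements.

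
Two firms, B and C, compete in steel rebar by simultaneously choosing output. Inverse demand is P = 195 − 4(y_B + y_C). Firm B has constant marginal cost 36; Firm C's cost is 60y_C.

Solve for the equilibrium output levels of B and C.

15.25, 9.25

Firm B's profit: π = y_B(195 − 4(y_B + y_C)) − 36y_B.
∂π/∂y_B = 159 − 8y_B − 4y_C = 0, so y_B = 19.875 − 0.5y_C.
By the same steps for C: y_C = 16.875 − 0.5y_B.
Solving the two reaction functions simultaneously: (1 − (−0.5)(−0.5))y_B = 19.875 − 0.5·16.875, so 0.75y_B = 11.4375 and y_B = 15.25.
Then y_C = 16.875 − 0.5·15.25 = 9.25.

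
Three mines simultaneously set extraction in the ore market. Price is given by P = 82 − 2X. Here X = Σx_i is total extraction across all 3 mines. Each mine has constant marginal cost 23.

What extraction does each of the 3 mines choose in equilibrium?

A representative mine's profit is π_i = x_i(82 − 2X) − 23x_i, with X = x_i + Σ_{j≠i} x_j.
First-order condition: 59 − 4x_i − 2Σ_{j≠i} x_j = 0.
In a symmetric equilibrium every mine chooses the same x, so Σ_{j≠i} x_j = 2x. The condition becomes 59 − 8x = 0, giving x = 59/8 = 7.375.

7.375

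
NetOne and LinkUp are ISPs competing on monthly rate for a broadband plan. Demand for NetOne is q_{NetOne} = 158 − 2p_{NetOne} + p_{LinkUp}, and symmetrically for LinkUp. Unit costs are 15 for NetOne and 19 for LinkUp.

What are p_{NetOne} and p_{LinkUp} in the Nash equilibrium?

63.2, 64.8

NetOne's profit: π = (p_{NetOne} − 15)(158 − 2p_{NetOne} + p_{LinkUp}).
∂π/∂p_{NetOne} = 188 − 4p_{NetOne} + p_{LinkUp} = 0 ⇒ p_{NetOne} = 47 + 0.25p_{LinkUp}.
Similarly p_{LinkUp} = 49 + 0.25p_{NetOne}.
Solving the two reaction functions simultaneously: (1 − (0.25)(0.25))p_{NetOne} = 47 + 0.25·49, so 0.9375p_{NetOne} = 59.25 and p_{NetOne} = 63.2.
Then p_{LinkUp} = 49 + 0.25·63.2 = 64.8.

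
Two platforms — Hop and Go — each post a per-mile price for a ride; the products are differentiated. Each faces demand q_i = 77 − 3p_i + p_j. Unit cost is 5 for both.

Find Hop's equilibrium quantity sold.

40.2

Hop's profit: π = (p_{Hop} − 5)(77 − 3p_{Hop} + p_{Go}).
∂π/∂p_{Hop} = 92 − 6p_{Hop} + p_{Go} = 0 ⇒ p_{Hop} = 46/3 + (1/6)p_{Go}.
By symmetry p_{Go} = p_{Hop}; substituting into the reaction function, (5/6)p_{Hop} = 46/3 and p_{Hop} = 18.4.
q_{Hop} = 77 − 3·18.4 + 18.4 = 40.2.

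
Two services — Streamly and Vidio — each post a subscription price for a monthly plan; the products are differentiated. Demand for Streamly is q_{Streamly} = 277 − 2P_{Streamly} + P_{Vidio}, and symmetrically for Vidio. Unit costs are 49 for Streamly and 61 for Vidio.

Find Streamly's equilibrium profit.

12043.52

Streamly's profit: π = (P_{Streamly} − 49)(277 − 2P_{Streamly} + P_{Vidio}).
∂π/∂P_{Streamly} = 375 − 4P_{Streamly} + P_{Vidio} = 0 ⇒ P_{Streamly} = 93.75 + 0.25P_{Vidio}.
Similarly P_{Vidio} = 99.75 + 0.25P_{Streamly}.
Plugging P_{Vidio} into Streamly's best response: P_{Streamly} = 93.75 + 0.25(99.75 + 0.25P_{Streamly}) ⇒ 0.9375P_{Streamly} = 118.6875, so P_{Streamly} = 126.6.
Then P_{Vidio} = 99.75 + 0.25·126.6 = 131.4.
q_{Streamly} = 277 − 2·126.6 + 131.4 = 155.2.
Profit = (126.6 − 49)·155.2 = 12043.52.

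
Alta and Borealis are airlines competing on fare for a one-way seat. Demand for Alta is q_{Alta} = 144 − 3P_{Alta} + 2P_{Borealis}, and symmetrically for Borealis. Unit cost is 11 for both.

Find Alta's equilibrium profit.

Alta's profit: π = (P_{Alta} − 11)(144 − 3P_{Alta} + 2P_{Borealis}).
∂π/∂P_{Alta} = 177 − 6P_{Alta} + 2P_{Borealis} = 0 ⇒ P_{Alta} = 29.5 + (1/3)P_{Borealis}.
Setting P_{Alta} = P_{Borealis} in the reaction function: P_{Alta} = 29.5 + (1/3)P_{Alta}, so P_{Alta} = 29.5 / (2/3) = 44.25.
q_{Alta} = 144 − 3·44.25 + 2·44.25 = 99.75.
Profit = (44.25 − 11)·99.75 = 3316.6875.

3316.6875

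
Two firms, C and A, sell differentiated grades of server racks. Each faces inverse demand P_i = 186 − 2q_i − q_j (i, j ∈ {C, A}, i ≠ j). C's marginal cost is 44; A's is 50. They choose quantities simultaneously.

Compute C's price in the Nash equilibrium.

101.6

Firm C's profit: π = q_C(186 − 2q_C − q_A) − 44q_C.
∂π/∂q_C = 142 − 4q_C − q_A = 0 ⇒ q_C = 35.5 − 0.25q_A.
Similarly q_A = 34 − 0.25q_C.
Substituting the second reaction function into the first: q_C = 35.5 − 0.25(34 − 0.25q_C), which gives 0.9375q_C = 27 ⇒ q_C = 28.8.
Then q_A = 34 − 0.25·28.8 = 26.8.
P_C = 186 − 2·28.8 − 26.8 = 101.6.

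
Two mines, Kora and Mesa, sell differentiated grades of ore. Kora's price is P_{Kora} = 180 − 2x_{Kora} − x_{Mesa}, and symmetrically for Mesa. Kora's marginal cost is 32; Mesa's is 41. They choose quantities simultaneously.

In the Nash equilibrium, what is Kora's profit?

1824.08

Mine Kora's profit: π = x_{Kora}(180 − 2x_{Kora} − x_{Mesa}) − 32x_{Kora}.
∂π/∂x_{Kora} = 148 − 4x_{Kora} − x_{Mesa} = 0 ⇒ x_{Kora} = 37 − 0.25x_{Mesa}.
Similarly x_{Mesa} = 34.75 − 0.25x_{Kora}.
Plugging x_{Mesa} into Kora's best response: x_{Kora} = 37 − 0.25(34.75 − 0.25x_{Kora}) ⇒ 0.9375x_{Kora} = 28.3125, so x_{Kora} = 30.2.
Then x_{Mesa} = 34.75 − 0.25·30.2 = 27.2.
P_{Kora} = 180 − 2·30.2 − 27.2 = 92.4.
Profit = (92.4 − 32)·30.2 = 1824.08.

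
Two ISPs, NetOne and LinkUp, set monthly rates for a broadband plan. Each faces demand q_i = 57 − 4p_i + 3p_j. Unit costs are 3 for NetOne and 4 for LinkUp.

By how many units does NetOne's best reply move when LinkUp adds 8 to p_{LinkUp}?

3

NetOne's profit: π = (p_{NetOne} − 3)(57 − 4p_{NetOne} + 3p_{LinkUp}).
∂π/∂p_{NetOne} = 69 − 8p_{NetOne} + 3p_{LinkUp} = 0 ⇒ p_{NetOne} = 8.625 + 0.375p_{LinkUp}.
The reaction-function slope is 0.375, so an 8-unit rise in p_{LinkUp} moves p_{NetOne} by 0.375 × 8 = 3. NetOne's best response rises — the actions are strategic complements.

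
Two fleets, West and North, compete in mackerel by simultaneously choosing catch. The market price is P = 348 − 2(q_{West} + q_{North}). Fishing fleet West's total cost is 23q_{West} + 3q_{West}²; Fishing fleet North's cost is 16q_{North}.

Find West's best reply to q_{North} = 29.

26.7

Fishing fleet West's profit: π = q_{West}(348 − 2(q_{West} + q_{North})) − 23q_{West} − 3q_{West}².
∂π/∂q_{West} = 325 − 10q_{West} − 2q_{North} = 0, so q_{West} = 32.5 − 0.2q_{North}.
At q_{North} = 29: q_{West} = 32.5 − 0.2·29 = 26.7.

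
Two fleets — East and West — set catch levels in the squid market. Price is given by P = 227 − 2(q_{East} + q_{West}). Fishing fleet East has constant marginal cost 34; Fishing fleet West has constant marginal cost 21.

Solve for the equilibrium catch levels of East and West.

Fishing fleet East's profit: π = q_{East}(227 − 2(q_{East} + q_{West})) − 34q_{East}.
∂π/∂q_{East} = 193 − 4q_{East} − 2q_{West} = 0, so q_{East} = 48.25 − 0.5q_{West}.
By the same steps for West: q_{West} = 51.5 − 0.5q_{East}.
Solving the two reaction functions simultaneously: (1 − (−0.5)(−0.5))q_{East} = 48.25 − 0.5·51.5, so 0.75q_{East} = 22.5 and q_{East} = 30.
Then q_{West} = 51.5 − 0.5·30 = 36.5.

30, 36.5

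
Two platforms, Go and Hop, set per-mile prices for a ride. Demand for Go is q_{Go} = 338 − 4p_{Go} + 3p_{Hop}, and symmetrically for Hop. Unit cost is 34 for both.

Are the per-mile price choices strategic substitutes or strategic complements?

strategic complements

Go's profit: π = (p_{Go} − 34)(338 − 4p_{Go} + 3p_{Hop}).
∂π/∂p_{Go} = 474 − 8p_{Go} + 3p_{Hop} = 0 ⇒ p_{Go} = 59.25 + 0.375p_{Hop}.
The best-response slope dp_{Go}/dp_{Hop} = 0.375 > 0: the reaction function is upward-sloping, so the choices are strategic complements.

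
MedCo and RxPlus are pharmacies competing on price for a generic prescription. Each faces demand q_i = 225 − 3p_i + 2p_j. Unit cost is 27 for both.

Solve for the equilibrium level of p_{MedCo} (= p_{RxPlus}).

MedCo's profit: π = (p_{MedCo} − 27)(225 − 3p_{MedCo} + 2p_{RxPlus}).
∂π/∂p_{MedCo} = 306 − 6p_{MedCo} + 2p_{RxPlus} = 0 ⇒ p_{MedCo} = 51 + (1/3)p_{RxPlus}.
Setting p_{MedCo} = p_{RxPlus} in the reaction function: p_{MedCo} = 51 + (1/3)p_{MedCo}, so p_{MedCo} = 51 / (2/3) = 76.5.

76.5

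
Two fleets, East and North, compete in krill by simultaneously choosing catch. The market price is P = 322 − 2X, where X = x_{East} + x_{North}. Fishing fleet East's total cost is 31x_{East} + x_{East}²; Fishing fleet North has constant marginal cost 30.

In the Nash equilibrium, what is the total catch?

Fishing fleet East's profit: π = x_{East}(322 − 2(x_{East} + x_{North})) − 31x_{East} − x_{East}².
∂π/∂x_{East} = 291 − 6x_{East} − 2x_{North} = 0, so x_{East} = 48.5 − (1/3)x_{North}.
For North: ∂π/∂x_{North} = 292 − 4x_{North} − 2x_{East} = 0 ⇒ x_{North} = 73 − 0.5x_{East}.
Solving the two reaction functions simultaneously: (1 − (−1/3)(−0.5))x_{East} = 48.5 − (1/3)·73, so (5/6)x_{East} = 145/6 and x_{East} = 29.
Then x_{North} = 73 − 0.5·29 = 58.5.
Total catch: 29 + 58.5 = 87.5.

87.5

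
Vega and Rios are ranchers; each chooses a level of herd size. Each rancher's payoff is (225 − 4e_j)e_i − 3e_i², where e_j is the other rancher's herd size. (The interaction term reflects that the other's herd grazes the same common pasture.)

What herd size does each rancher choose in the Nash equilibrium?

Vega's payoff is (225 − 4e_R)e_V − 3e_V².
∂π/∂e_V = 225 − 4e_R − 6e_V = 0, so e_V = 37.5 − (2/3)e_R.
The game is symmetric, so in equilibrium e_R = e_V: the reaction function gives (5/3)e_V = 37.5, hence e_V = 22.5.

22.5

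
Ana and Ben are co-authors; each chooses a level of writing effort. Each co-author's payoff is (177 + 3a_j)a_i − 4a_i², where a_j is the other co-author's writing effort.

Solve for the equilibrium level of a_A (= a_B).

35.4

Ana's payoff is (177 + 3a_B)a_A − 4a_A².
∂π/∂a_A = 177 + 3a_B − 8a_A = 0, so a_A = 22.125 + 0.375a_B.
The game is symmetric, so in equilibrium a_B = a_A: the reaction function gives 0.625a_A = 22.125, hence a_A = 35.4.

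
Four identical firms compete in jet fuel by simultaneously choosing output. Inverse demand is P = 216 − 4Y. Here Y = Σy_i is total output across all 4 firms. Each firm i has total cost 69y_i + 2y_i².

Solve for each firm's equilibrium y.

A representative firm's profit is π_i = y_i(216 − 4Y) − 69y_i − 2y_i², with Y = y_i + Σ_{j≠i} y_j.
First-order condition: 147 − 12y_i − 4Σ_{j≠i} y_j = 0.
With identical firms, set every y_j = y: then 147 − 12y − 12y = 0, i.e. y = 147/24 = 6.125.

6.125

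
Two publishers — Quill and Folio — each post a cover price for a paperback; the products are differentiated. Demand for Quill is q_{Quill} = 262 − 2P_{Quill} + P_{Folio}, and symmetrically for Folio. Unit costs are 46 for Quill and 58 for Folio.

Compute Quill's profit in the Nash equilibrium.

Quill's profit: π = (P_{Quill} − 46)(262 − 2P_{Quill} + P_{Folio}).
∂π/∂P_{Quill} = 354 − 4P_{Quill} + P_{Folio} = 0 ⇒ P_{Quill} = 88.5 + 0.25P_{Folio}.
Similarly P_{Folio} = 94.5 + 0.25P_{Quill}.
Substituting the second reaction function into the first: P_{Quill} = 88.5 + 0.25(94.5 + 0.25P_{Quill}), which gives 0.9375P_{Quill} = 112.125 ⇒ P_{Quill} = 119.6.
Then P_{Folio} = 94.5 + 0.25·119.6 = 124.4.
q_{Quill} = 262 − 2·119.6 + 124.4 = 147.2.
Profit = (119.6 − 46)·147.2 = 10833.92.

10833.92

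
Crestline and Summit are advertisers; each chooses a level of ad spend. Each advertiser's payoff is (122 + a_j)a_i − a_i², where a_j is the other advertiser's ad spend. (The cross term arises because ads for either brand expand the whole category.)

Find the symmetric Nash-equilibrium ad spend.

122

Crestline's payoff is (122 + a_S)a_C − a_C².
∂π/∂a_C = 122 + a_S − 2a_C = 0, so a_C = 61 + 0.5a_S.
Setting a_C = a_S in the reaction function: a_C = 61 + 0.5a_C, so a_C = 61 / 0.5 = 122.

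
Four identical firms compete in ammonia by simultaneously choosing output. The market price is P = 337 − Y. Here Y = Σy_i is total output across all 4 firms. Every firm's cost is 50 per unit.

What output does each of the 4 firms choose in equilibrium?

A representative firm's profit is π_i = y_i(337 − Y) − 50y_i, with Y = y_i + Σ_{j≠i} y_j.
First-order condition: 287 − 2y_i − Σ_{j≠i} y_j = 0.
Imposing symmetry (y_j = y for all j) turns Σ_{j≠i} y_j into 3y, so 287 = 5y and y = 57.4.

57.4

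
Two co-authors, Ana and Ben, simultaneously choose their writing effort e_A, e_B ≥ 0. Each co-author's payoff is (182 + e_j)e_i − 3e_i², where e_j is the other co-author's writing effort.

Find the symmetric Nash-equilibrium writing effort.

Ana's payoff is (182 + e_B)e_A − 3e_A².
∂π/∂e_A = 182 + e_B − 6e_A = 0, so e_A = 91/3 + (1/6)e_B.
The game is symmetric, so in equilibrium e_B = e_A: the reaction function gives (5/6)e_A = 91/3, hence e_A = 36.4.

36.4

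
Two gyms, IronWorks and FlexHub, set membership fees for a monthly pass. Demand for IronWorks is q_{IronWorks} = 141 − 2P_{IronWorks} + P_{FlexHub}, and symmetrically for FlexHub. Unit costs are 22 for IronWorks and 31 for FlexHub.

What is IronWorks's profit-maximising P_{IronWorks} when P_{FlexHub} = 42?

IronWorks's profit: π = (P_{IronWorks} − 22)(141 − 2P_{IronWorks} + P_{FlexHub}).
∂π/∂P_{IronWorks} = 185 − 4P_{IronWorks} + P_{FlexHub} = 0 ⇒ P_{IronWorks} = 46.25 + 0.25P_{FlexHub}.
At P_{FlexHub} = 42: P_{IronWorks} = 46.25 + 0.25·42 = 56.75.

56.75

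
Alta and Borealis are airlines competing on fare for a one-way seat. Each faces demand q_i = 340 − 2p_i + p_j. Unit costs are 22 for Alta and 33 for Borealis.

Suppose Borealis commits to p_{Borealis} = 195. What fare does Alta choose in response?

Alta's profit: π = (p_{Alta} − 22)(340 − 2p_{Alta} + p_{Borealis}).
∂π/∂p_{Alta} = 384 − 4p_{Alta} + p_{Borealis} = 0 ⇒ p_{Alta} = 96 + 0.25p_{Borealis}.
At p_{Borealis} = 195: p_{Alta} = 96 + 0.25·195 = 144.75.

144.75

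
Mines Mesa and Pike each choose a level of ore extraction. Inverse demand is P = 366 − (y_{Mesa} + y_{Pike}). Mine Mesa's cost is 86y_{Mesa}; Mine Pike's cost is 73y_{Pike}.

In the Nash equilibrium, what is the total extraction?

191

Mine Mesa's profit: π = y_{Mesa}(366 − (y_{Mesa} + y_{Pike})) − 86y_{Mesa}.
∂π/∂y_{Mesa} = 280 − 2y_{Mesa} − y_{Pike} = 0, so y_{Mesa} = 140 − 0.5y_{Pike}.
By the same steps for Pike: y_{Pike} = 146.5 − 0.5y_{Mesa}.
Substituting the second reaction function into the first: y_{Mesa} = 140 − 0.5(146.5 − 0.5y_{Mesa}), which gives 0.75y_{Mesa} = 66.75 ⇒ y_{Mesa} = 89.
Then y_{Pike} = 146.5 − 0.5·89 = 102.
Total extraction: 89 + 102 = 191.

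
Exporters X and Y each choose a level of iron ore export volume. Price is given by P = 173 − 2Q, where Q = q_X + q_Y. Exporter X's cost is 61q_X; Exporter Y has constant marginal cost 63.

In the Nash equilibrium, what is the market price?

99

Exporter X's profit: π = q_X(173 − 2(q_X + q_Y)) − 61q_X.
∂π/∂q_X = 112 − 4q_X − 2q_Y = 0, so q_X = 28 − 0.5q_Y.
By the same steps for Y: q_Y = 27.5 − 0.5q_X.
Plugging q_Y into X's best response: q_X = 28 − 0.5(27.5 − 0.5q_X) ⇒ 0.75q_X = 14.25, so q_X = 19.
Then q_Y = 27.5 − 0.5·19 = 18.
Equilibrium price: P = 173 − 2·37 = 99.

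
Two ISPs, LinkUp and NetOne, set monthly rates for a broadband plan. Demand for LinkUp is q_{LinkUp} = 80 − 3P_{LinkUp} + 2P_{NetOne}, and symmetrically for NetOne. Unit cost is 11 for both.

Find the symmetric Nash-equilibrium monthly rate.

28.25

LinkUp's profit: π = (P_{LinkUp} − 11)(80 − 3P_{LinkUp} + 2P_{NetOne}).
∂π/∂P_{LinkUp} = 113 − 6P_{LinkUp} + 2P_{NetOne} = 0 ⇒ P_{LinkUp} = 113/6 + (1/3)P_{NetOne}.
Setting P_{LinkUp} = P_{NetOne} in the reaction function: P_{LinkUp} = 113/6 + (1/3)P_{LinkUp}, so P_{LinkUp} = (113/6) / (2/3) = 28.25.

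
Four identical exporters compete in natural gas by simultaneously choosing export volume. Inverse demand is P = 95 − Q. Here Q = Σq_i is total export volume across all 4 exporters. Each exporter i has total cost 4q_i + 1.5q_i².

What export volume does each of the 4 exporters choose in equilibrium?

A representative exporter's profit is π_i = q_i(95 − Q) − 4q_i − 1.5q_i², with Q = q_i + Σ_{j≠i} q_j.
First-order condition: 91 − 5q_i − Σ_{j≠i} q_j = 0.
With identical exporters, set every q_j = q: then 91 − 5q − 3q = 0, i.e. q = 91/8 = 11.375.

11.375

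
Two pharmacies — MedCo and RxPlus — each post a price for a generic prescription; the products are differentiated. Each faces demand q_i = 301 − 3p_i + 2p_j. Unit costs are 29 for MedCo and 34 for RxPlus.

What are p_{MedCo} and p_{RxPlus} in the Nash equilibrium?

97.9375, 99.8125

MedCo's profit: π = (p_{MedCo} − 29)(301 − 3p_{MedCo} + 2p_{RxPlus}).
∂π/∂p_{MedCo} = 388 − 6p_{MedCo} + 2p_{RxPlus} = 0 ⇒ p_{MedCo} = 194/3 + (1/3)p_{RxPlus}.
Similarly p_{RxPlus} = 403/6 + (1/3)p_{MedCo}.
Plugging p_{RxPlus} into MedCo's best response: p_{MedCo} = 194/3 + (1/3)(403/6 + (1/3)p_{MedCo}) ⇒ (8/9)p_{MedCo} = 1567/18, so p_{MedCo} = 97.9375.
Then p_{RxPlus} = 403/6 + (1/3)·97.9375 = 99.8125.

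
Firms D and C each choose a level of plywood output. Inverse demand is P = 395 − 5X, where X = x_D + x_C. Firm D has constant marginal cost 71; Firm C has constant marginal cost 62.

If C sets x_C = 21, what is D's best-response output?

21.9

Firm D's profit: π = x_D(395 − 5(x_D + x_C)) − 71x_D.
∂π/∂x_D = 324 − 10x_D − 5x_C = 0, so x_D = 32.4 − 0.5x_C.
At x_C = 21: x_D = 32.4 − 0.5·21 = 21.9.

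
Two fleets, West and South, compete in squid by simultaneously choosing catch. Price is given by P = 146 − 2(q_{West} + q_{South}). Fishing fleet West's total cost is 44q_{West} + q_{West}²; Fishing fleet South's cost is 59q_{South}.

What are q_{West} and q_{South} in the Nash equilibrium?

11.7, 15.9

Fishing fleet West's profit: π = q_{West}(146 − 2(q_{West} + q_{South})) − 44q_{West} − q_{West}².
∂π/∂q_{West} = 102 − 6q_{West} − 2q_{South} = 0, so q_{West} = 17 − (1/3)q_{South}.
For South: ∂π/∂q_{South} = 87 − 4q_{South} − 2q_{West} = 0 ⇒ q_{South} = 21.75 − 0.5q_{West}.
Plugging q_{South} into West's best response: q_{West} = 17 − (1/3)(21.75 − 0.5q_{West}) ⇒ (5/6)q_{West} = 9.75, so q_{West} = 11.7.
Then q_{South} = 21.75 − 0.5·11.7 = 15.9.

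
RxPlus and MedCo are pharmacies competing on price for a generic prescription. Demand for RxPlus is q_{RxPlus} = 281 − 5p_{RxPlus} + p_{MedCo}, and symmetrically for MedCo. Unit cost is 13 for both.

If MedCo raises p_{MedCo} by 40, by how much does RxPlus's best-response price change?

4

RxPlus's profit: π = (p_{RxPlus} − 13)(281 − 5p_{RxPlus} + p_{MedCo}).
∂π/∂p_{RxPlus} = 346 − 10p_{RxPlus} + p_{MedCo} = 0 ⇒ p_{RxPlus} = 34.6 + 0.1p_{MedCo}.
The reaction-function slope is 0.1, so a 40-unit rise in p_{MedCo} moves p_{RxPlus} by 0.1 × 40 = 4. RxPlus's best response rises — the actions are strategic complements.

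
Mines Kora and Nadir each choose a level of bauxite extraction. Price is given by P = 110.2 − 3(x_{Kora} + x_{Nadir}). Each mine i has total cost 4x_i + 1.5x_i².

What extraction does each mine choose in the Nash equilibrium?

Mine Kora's profit: π = x_{Kora}(110.2 − 3(x_{Kora} + x_{Nadir})) − 4x_{Kora} − 1.5x_{Kora}².
∂π/∂x_{Kora} = 106.2 − 9x_{Kora} − 3x_{Nadir} = 0, so x_{Kora} = 11.8 − (1/3)x_{Nadir}.
Setting x_{Kora} = x_{Nadir} in the reaction function: x_{Kora} = 11.8 − (1/3)x_{Kora}, so x_{Kora} = 11.8 / (4/3) = 8.85.

8.85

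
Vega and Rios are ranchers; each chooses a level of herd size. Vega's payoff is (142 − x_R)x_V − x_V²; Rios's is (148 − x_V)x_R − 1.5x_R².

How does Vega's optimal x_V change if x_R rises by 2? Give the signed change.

-1

Expanding Vega's payoff: 142x_V − x_Rx_V − x_V².
∂π/∂x_V = 142 − x_R − 2x_V = 0, so x_V = 71 − 0.5x_R.
The reaction-function slope is −0.5, so a 2-unit rise in x_R moves x_V by −0.5 × 2 = −1. Vega's best response falls — the actions are strategic substitutes.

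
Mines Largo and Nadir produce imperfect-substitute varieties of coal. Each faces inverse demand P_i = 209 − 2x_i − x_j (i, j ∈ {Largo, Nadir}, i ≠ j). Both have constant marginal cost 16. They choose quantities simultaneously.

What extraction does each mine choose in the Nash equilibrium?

38.6

Mine Largo's profit: π = x_{Largo}(209 − 2x_{Largo} − x_{Nadir}) − 16x_{Largo}.
∂π/∂x_{Largo} = 193 − 4x_{Largo} − x_{Nadir} = 0 ⇒ x_{Largo} = 48.25 − 0.25x_{Nadir}.
The game is symmetric, so in equilibrium x_{Nadir} = x_{Largo}: the reaction function gives 1.25x_{Largo} = 48.25, hence x_{Largo} = 38.6.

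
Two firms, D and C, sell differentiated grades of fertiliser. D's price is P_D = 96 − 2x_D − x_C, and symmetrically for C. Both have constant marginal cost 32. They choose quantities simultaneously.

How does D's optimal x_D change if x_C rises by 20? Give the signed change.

-5

Firm D's profit: π = x_D(96 − 2x_D − x_C) − 32x_D.
∂π/∂x_D = 64 − 4x_D − x_C = 0 ⇒ x_D = 16 − 0.25x_C.
The reaction-function slope is −0.25, so a 20-unit rise in x_C moves x_D by −0.25 × 20 = −5. D's best response falls — the actions are strategic substitutes.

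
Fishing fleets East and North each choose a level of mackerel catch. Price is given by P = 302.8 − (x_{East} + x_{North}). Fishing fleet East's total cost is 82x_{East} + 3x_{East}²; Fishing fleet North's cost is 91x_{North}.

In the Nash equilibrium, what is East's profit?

938.8096

Fishing fleet East's profit: π = x_{East}(302.8 − (x_{East} + x_{North})) − 82x_{East} − 3x_{East}².
∂π/∂x_{East} = 220.8 − 8x_{East} − x_{North} = 0, so x_{East} = 27.6 − 0.125x_{North}.
For North: ∂π/∂x_{North} = 211.8 − 2x_{North} − x_{East} = 0 ⇒ x_{North} = 105.9 − 0.5x_{East}.
Solving the two reaction functions simultaneously: (1 − (−0.125)(−0.5))x_{East} = 27.6 − 0.125·105.9, so 0.9375x_{East} = 14.3625 and x_{East} = 15.32.
Then x_{North} = 105.9 − 0.5·15.32 = 98.24.
Price P = 302.8 − 113.56 = 189.24.
East's profit: (189.24 − 82)·15.32 − 3(15.32)² = 938.8096.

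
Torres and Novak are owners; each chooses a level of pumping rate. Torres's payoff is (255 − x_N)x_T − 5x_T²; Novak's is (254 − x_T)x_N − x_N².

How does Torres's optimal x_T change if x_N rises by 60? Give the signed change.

Expanding Torres's payoff: 255x_T − x_Nx_T − 5x_T².
∂π/∂x_T = 255 − x_N − 10x_T = 0, so x_T = 25.5 − 0.1x_N.
The reaction-function slope is −0.1, so a 60-unit rise in x_N moves x_T by −0.1 × 60 = −6. Torres's best response falls — the actions are strategic substitutes.

-6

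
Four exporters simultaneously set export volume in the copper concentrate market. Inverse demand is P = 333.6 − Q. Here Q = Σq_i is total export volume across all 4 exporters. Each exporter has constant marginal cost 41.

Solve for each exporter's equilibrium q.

58.52

A representative exporter's profit is π_i = q_i(333.6 − Q) − 41q_i, with Q = q_i + Σ_{j≠i} q_j.
First-order condition: 292.6 − 2q_i − Σ_{j≠i} q_j = 0.
Imposing symmetry (q_j = q for all j) turns Σ_{j≠i} q_j into 3q, so 292.6 = 5q and q = 58.52.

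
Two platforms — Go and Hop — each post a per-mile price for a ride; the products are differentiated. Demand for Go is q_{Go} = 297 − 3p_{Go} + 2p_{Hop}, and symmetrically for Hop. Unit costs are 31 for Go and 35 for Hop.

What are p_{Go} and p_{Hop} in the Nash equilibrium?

98.25, 99.75

Go's profit: π = (p_{Go} − 31)(297 − 3p_{Go} + 2p_{Hop}).
∂π/∂p_{Go} = 390 − 6p_{Go} + 2p_{Hop} = 0 ⇒ p_{Go} = 65 + (1/3)p_{Hop}.
Similarly p_{Hop} = 67 + (1/3)p_{Go}.
Solving the two reaction functions simultaneously: (1 − (1/3)(1/3))p_{Go} = 65 + (1/3)·67, so (8/9)p_{Go} = 262/3 and p_{Go} = 98.25.
Then p_{Hop} = 67 + (1/3)·98.25 = 99.75.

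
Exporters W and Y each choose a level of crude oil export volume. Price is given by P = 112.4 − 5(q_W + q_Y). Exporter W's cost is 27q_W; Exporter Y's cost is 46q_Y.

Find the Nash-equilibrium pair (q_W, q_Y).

Exporter W's profit: π = q_W(112.4 − 5(q_W + q_Y)) − 27q_W.
∂π/∂q_W = 85.4 − 10q_W − 5q_Y = 0, so q_W = 8.54 − 0.5q_Y.
By the same steps for Y: q_Y = 6.64 − 0.5q_W.
Plugging q_Y into W's best response: q_W = 8.54 − 0.5(6.64 − 0.5q_W) ⇒ 0.75q_W = 5.22, so q_W = 6.96.
Then q_Y = 6.64 − 0.5·6.96 = 3.16.

6.96, 3.16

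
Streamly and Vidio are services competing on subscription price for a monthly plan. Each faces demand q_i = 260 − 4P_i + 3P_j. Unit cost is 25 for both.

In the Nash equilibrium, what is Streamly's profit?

8836

Streamly's profit: π = (P_{Streamly} − 25)(260 − 4P_{Streamly} + 3P_{Vidio}).
∂π/∂P_{Streamly} = 360 − 8P_{Streamly} + 3P_{Vidio} = 0 ⇒ P_{Streamly} = 45 + 0.375P_{Vidio}.
Setting P_{Streamly} = P_{Vidio} in the reaction function: P_{Streamly} = 45 + 0.375P_{Streamly}, so P_{Streamly} = 45 / 0.625 = 72.
q_{Streamly} = 260 − 4·72 + 3·72 = 188.
Profit = (72 − 25)·188 = 8836.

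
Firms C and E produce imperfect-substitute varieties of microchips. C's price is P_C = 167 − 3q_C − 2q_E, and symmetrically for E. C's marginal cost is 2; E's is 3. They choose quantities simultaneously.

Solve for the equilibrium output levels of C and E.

Firm C's profit: π = q_C(167 − 3q_C − 2q_E) − 2q_C.
∂π/∂q_C = 165 − 6q_C − 2q_E = 0 ⇒ q_C = 27.5 − (1/3)q_E.
Similarly q_E = 82/3 − (1/3)q_C.
Solving the two reaction functions simultaneously: (1 − (−1/3)(−1/3))q_C = 27.5 − (1/3)·(82/3), so (8/9)q_C = 331/18 and q_C = 20.6875.
Then q_E = 82/3 − (1/3)·20.6875 = 20.4375.

20.6875, 20.4375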